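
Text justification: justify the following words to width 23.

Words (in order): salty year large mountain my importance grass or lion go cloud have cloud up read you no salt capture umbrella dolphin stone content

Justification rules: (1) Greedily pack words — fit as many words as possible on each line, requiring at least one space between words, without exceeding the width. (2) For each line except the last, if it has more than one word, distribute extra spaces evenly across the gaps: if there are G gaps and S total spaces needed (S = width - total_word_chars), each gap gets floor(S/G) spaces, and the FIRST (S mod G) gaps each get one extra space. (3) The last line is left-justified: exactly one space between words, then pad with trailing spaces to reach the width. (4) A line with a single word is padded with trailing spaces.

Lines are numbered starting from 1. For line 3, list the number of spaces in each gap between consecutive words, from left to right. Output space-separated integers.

Answer: 2 1 1 1

Derivation:
Line 1: ['salty', 'year', 'large'] (min_width=16, slack=7)
Line 2: ['mountain', 'my', 'importance'] (min_width=22, slack=1)
Line 3: ['grass', 'or', 'lion', 'go', 'cloud'] (min_width=22, slack=1)
Line 4: ['have', 'cloud', 'up', 'read', 'you'] (min_width=22, slack=1)
Line 5: ['no', 'salt', 'capture'] (min_width=15, slack=8)
Line 6: ['umbrella', 'dolphin', 'stone'] (min_width=22, slack=1)
Line 7: ['content'] (min_width=7, slack=16)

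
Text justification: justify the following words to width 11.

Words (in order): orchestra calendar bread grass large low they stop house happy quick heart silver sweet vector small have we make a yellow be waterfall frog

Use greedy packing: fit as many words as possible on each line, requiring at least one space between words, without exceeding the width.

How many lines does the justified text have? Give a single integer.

Line 1: ['orchestra'] (min_width=9, slack=2)
Line 2: ['calendar'] (min_width=8, slack=3)
Line 3: ['bread', 'grass'] (min_width=11, slack=0)
Line 4: ['large', 'low'] (min_width=9, slack=2)
Line 5: ['they', 'stop'] (min_width=9, slack=2)
Line 6: ['house', 'happy'] (min_width=11, slack=0)
Line 7: ['quick', 'heart'] (min_width=11, slack=0)
Line 8: ['silver'] (min_width=6, slack=5)
Line 9: ['sweet'] (min_width=5, slack=6)
Line 10: ['vector'] (min_width=6, slack=5)
Line 11: ['small', 'have'] (min_width=10, slack=1)
Line 12: ['we', 'make', 'a'] (min_width=9, slack=2)
Line 13: ['yellow', 'be'] (min_width=9, slack=2)
Line 14: ['waterfall'] (min_width=9, slack=2)
Line 15: ['frog'] (min_width=4, slack=7)
Total lines: 15

Answer: 15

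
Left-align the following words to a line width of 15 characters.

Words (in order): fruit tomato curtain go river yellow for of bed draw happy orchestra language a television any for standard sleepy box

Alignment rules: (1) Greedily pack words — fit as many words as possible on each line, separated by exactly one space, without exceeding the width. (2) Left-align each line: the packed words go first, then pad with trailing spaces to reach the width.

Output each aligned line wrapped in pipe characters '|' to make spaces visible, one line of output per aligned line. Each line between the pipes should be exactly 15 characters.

Line 1: ['fruit', 'tomato'] (min_width=12, slack=3)
Line 2: ['curtain', 'go'] (min_width=10, slack=5)
Line 3: ['river', 'yellow'] (min_width=12, slack=3)
Line 4: ['for', 'of', 'bed', 'draw'] (min_width=15, slack=0)
Line 5: ['happy', 'orchestra'] (min_width=15, slack=0)
Line 6: ['language', 'a'] (min_width=10, slack=5)
Line 7: ['television', 'any'] (min_width=14, slack=1)
Line 8: ['for', 'standard'] (min_width=12, slack=3)
Line 9: ['sleepy', 'box'] (min_width=10, slack=5)

Answer: |fruit tomato   |
|curtain go     |
|river yellow   |
|for of bed draw|
|happy orchestra|
|language a     |
|television any |
|for standard   |
|sleepy box     |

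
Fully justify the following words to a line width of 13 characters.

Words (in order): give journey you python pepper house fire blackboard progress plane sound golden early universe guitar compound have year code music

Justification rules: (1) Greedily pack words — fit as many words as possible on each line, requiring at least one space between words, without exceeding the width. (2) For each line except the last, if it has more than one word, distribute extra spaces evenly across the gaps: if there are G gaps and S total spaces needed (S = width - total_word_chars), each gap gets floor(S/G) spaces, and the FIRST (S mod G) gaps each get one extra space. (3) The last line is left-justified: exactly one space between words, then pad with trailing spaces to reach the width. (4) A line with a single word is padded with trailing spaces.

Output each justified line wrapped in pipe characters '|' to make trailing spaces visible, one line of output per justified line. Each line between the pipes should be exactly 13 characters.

Line 1: ['give', 'journey'] (min_width=12, slack=1)
Line 2: ['you', 'python'] (min_width=10, slack=3)
Line 3: ['pepper', 'house'] (min_width=12, slack=1)
Line 4: ['fire'] (min_width=4, slack=9)
Line 5: ['blackboard'] (min_width=10, slack=3)
Line 6: ['progress'] (min_width=8, slack=5)
Line 7: ['plane', 'sound'] (min_width=11, slack=2)
Line 8: ['golden', 'early'] (min_width=12, slack=1)
Line 9: ['universe'] (min_width=8, slack=5)
Line 10: ['guitar'] (min_width=6, slack=7)
Line 11: ['compound', 'have'] (min_width=13, slack=0)
Line 12: ['year', 'code'] (min_width=9, slack=4)
Line 13: ['music'] (min_width=5, slack=8)

Answer: |give  journey|
|you    python|
|pepper  house|
|fire         |
|blackboard   |
|progress     |
|plane   sound|
|golden  early|
|universe     |
|guitar       |
|compound have|
|year     code|
|music        |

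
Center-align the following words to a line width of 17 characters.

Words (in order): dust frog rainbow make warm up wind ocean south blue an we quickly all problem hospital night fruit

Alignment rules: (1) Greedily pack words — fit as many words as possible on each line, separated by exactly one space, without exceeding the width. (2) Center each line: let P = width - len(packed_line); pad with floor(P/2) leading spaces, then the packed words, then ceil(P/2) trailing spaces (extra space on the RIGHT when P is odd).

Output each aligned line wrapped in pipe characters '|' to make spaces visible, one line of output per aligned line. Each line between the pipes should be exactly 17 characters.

Line 1: ['dust', 'frog', 'rainbow'] (min_width=17, slack=0)
Line 2: ['make', 'warm', 'up', 'wind'] (min_width=17, slack=0)
Line 3: ['ocean', 'south', 'blue'] (min_width=16, slack=1)
Line 4: ['an', 'we', 'quickly', 'all'] (min_width=17, slack=0)
Line 5: ['problem', 'hospital'] (min_width=16, slack=1)
Line 6: ['night', 'fruit'] (min_width=11, slack=6)

Answer: |dust frog rainbow|
|make warm up wind|
|ocean south blue |
|an we quickly all|
|problem hospital |
|   night fruit   |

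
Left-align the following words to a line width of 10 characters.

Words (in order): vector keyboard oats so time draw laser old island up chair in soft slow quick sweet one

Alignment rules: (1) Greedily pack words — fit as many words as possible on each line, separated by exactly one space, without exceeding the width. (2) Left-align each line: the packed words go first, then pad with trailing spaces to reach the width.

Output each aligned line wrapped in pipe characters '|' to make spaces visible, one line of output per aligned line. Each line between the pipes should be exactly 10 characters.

Answer: |vector    |
|keyboard  |
|oats so   |
|time draw |
|laser old |
|island up |
|chair in  |
|soft slow |
|quick     |
|sweet one |

Derivation:
Line 1: ['vector'] (min_width=6, slack=4)
Line 2: ['keyboard'] (min_width=8, slack=2)
Line 3: ['oats', 'so'] (min_width=7, slack=3)
Line 4: ['time', 'draw'] (min_width=9, slack=1)
Line 5: ['laser', 'old'] (min_width=9, slack=1)
Line 6: ['island', 'up'] (min_width=9, slack=1)
Line 7: ['chair', 'in'] (min_width=8, slack=2)
Line 8: ['soft', 'slow'] (min_width=9, slack=1)
Line 9: ['quick'] (min_width=5, slack=5)
Line 10: ['sweet', 'one'] (min_width=9, slack=1)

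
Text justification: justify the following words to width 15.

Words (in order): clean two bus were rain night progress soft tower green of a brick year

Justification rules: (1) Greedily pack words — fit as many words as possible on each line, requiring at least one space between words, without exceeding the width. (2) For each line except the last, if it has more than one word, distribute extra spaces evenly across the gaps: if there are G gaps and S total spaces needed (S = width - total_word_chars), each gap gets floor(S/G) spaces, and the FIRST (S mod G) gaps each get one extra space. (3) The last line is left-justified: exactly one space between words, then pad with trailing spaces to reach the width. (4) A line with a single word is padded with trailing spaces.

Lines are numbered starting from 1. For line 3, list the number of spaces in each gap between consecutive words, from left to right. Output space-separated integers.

Answer: 3

Derivation:
Line 1: ['clean', 'two', 'bus'] (min_width=13, slack=2)
Line 2: ['were', 'rain', 'night'] (min_width=15, slack=0)
Line 3: ['progress', 'soft'] (min_width=13, slack=2)
Line 4: ['tower', 'green', 'of'] (min_width=14, slack=1)
Line 5: ['a', 'brick', 'year'] (min_width=12, slack=3)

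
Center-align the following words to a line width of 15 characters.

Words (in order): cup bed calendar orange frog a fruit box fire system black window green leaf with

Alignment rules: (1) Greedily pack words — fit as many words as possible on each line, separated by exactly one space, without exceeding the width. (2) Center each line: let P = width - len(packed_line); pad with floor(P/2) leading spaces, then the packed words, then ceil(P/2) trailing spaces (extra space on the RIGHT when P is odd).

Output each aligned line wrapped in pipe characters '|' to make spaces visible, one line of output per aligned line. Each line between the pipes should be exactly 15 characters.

Answer: |    cup bed    |
|calendar orange|
| frog a fruit  |
|box fire system|
| black window  |
|green leaf with|

Derivation:
Line 1: ['cup', 'bed'] (min_width=7, slack=8)
Line 2: ['calendar', 'orange'] (min_width=15, slack=0)
Line 3: ['frog', 'a', 'fruit'] (min_width=12, slack=3)
Line 4: ['box', 'fire', 'system'] (min_width=15, slack=0)
Line 5: ['black', 'window'] (min_width=12, slack=3)
Line 6: ['green', 'leaf', 'with'] (min_width=15, slack=0)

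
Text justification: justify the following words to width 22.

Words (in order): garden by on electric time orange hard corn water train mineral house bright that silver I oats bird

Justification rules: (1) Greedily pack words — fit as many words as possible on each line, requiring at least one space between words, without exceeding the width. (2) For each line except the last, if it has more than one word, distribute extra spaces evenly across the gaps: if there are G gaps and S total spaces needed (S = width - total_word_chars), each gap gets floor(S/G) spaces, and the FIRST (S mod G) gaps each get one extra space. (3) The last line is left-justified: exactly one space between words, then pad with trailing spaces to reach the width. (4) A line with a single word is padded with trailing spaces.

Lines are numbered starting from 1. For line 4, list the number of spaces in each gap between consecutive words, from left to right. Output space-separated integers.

Answer: 4 3

Derivation:
Line 1: ['garden', 'by', 'on', 'electric'] (min_width=21, slack=1)
Line 2: ['time', 'orange', 'hard', 'corn'] (min_width=21, slack=1)
Line 3: ['water', 'train', 'mineral'] (min_width=19, slack=3)
Line 4: ['house', 'bright', 'that'] (min_width=17, slack=5)
Line 5: ['silver', 'I', 'oats', 'bird'] (min_width=18, slack=4)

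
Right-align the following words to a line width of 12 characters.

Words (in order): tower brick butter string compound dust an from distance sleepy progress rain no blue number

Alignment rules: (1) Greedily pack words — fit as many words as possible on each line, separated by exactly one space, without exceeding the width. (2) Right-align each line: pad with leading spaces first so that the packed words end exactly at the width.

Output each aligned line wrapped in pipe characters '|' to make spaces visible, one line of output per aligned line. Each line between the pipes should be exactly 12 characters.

Line 1: ['tower', 'brick'] (min_width=11, slack=1)
Line 2: ['butter'] (min_width=6, slack=6)
Line 3: ['string'] (min_width=6, slack=6)
Line 4: ['compound'] (min_width=8, slack=4)
Line 5: ['dust', 'an', 'from'] (min_width=12, slack=0)
Line 6: ['distance'] (min_width=8, slack=4)
Line 7: ['sleepy'] (min_width=6, slack=6)
Line 8: ['progress'] (min_width=8, slack=4)
Line 9: ['rain', 'no', 'blue'] (min_width=12, slack=0)
Line 10: ['number'] (min_width=6, slack=6)

Answer: | tower brick|
|      butter|
|      string|
|    compound|
|dust an from|
|    distance|
|      sleepy|
|    progress|
|rain no blue|
|      number|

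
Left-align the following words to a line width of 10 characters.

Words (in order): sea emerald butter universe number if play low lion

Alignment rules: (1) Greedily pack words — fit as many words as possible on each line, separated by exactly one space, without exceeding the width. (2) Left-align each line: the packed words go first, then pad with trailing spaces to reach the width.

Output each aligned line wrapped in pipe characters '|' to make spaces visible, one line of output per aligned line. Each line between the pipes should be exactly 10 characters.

Line 1: ['sea'] (min_width=3, slack=7)
Line 2: ['emerald'] (min_width=7, slack=3)
Line 3: ['butter'] (min_width=6, slack=4)
Line 4: ['universe'] (min_width=8, slack=2)
Line 5: ['number', 'if'] (min_width=9, slack=1)
Line 6: ['play', 'low'] (min_width=8, slack=2)
Line 7: ['lion'] (min_width=4, slack=6)

Answer: |sea       |
|emerald   |
|butter    |
|universe  |
|number if |
|play low  |
|lion      |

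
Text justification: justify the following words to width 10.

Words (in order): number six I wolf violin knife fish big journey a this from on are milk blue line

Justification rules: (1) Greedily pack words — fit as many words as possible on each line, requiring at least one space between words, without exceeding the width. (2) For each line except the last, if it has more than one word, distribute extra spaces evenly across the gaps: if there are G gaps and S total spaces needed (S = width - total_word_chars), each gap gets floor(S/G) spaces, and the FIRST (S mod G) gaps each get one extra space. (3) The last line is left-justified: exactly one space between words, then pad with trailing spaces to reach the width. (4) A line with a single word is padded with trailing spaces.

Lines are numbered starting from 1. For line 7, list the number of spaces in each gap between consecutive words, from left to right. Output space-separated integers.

Line 1: ['number', 'six'] (min_width=10, slack=0)
Line 2: ['I', 'wolf'] (min_width=6, slack=4)
Line 3: ['violin'] (min_width=6, slack=4)
Line 4: ['knife', 'fish'] (min_width=10, slack=0)
Line 5: ['big'] (min_width=3, slack=7)
Line 6: ['journey', 'a'] (min_width=9, slack=1)
Line 7: ['this', 'from'] (min_width=9, slack=1)
Line 8: ['on', 'are'] (min_width=6, slack=4)
Line 9: ['milk', 'blue'] (min_width=9, slack=1)
Line 10: ['line'] (min_width=4, slack=6)

Answer: 2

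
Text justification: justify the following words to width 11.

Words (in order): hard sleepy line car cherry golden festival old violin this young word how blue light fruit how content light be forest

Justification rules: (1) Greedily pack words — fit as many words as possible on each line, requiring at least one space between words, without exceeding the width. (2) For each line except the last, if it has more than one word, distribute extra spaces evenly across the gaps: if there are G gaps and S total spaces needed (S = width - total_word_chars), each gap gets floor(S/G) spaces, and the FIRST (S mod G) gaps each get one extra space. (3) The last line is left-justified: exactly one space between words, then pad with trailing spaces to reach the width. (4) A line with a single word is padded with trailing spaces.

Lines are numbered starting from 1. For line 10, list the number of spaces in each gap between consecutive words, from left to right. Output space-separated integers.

Line 1: ['hard', 'sleepy'] (min_width=11, slack=0)
Line 2: ['line', 'car'] (min_width=8, slack=3)
Line 3: ['cherry'] (min_width=6, slack=5)
Line 4: ['golden'] (min_width=6, slack=5)
Line 5: ['festival'] (min_width=8, slack=3)
Line 6: ['old', 'violin'] (min_width=10, slack=1)
Line 7: ['this', 'young'] (min_width=10, slack=1)
Line 8: ['word', 'how'] (min_width=8, slack=3)
Line 9: ['blue', 'light'] (min_width=10, slack=1)
Line 10: ['fruit', 'how'] (min_width=9, slack=2)
Line 11: ['content'] (min_width=7, slack=4)
Line 12: ['light', 'be'] (min_width=8, slack=3)
Line 13: ['forest'] (min_width=6, slack=5)

Answer: 3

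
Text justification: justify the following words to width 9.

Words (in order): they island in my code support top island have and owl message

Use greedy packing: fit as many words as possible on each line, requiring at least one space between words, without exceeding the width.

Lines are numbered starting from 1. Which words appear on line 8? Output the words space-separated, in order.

Answer: owl

Derivation:
Line 1: ['they'] (min_width=4, slack=5)
Line 2: ['island', 'in'] (min_width=9, slack=0)
Line 3: ['my', 'code'] (min_width=7, slack=2)
Line 4: ['support'] (min_width=7, slack=2)
Line 5: ['top'] (min_width=3, slack=6)
Line 6: ['island'] (min_width=6, slack=3)
Line 7: ['have', 'and'] (min_width=8, slack=1)
Line 8: ['owl'] (min_width=3, slack=6)
Line 9: ['message'] (min_width=7, slack=2)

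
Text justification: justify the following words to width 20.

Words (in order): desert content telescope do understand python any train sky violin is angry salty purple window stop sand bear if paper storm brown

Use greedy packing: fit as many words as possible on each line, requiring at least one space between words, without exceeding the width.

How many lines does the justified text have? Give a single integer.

Line 1: ['desert', 'content'] (min_width=14, slack=6)
Line 2: ['telescope', 'do'] (min_width=12, slack=8)
Line 3: ['understand', 'python'] (min_width=17, slack=3)
Line 4: ['any', 'train', 'sky', 'violin'] (min_width=20, slack=0)
Line 5: ['is', 'angry', 'salty'] (min_width=14, slack=6)
Line 6: ['purple', 'window', 'stop'] (min_width=18, slack=2)
Line 7: ['sand', 'bear', 'if', 'paper'] (min_width=18, slack=2)
Line 8: ['storm', 'brown'] (min_width=11, slack=9)
Total lines: 8

Answer: 8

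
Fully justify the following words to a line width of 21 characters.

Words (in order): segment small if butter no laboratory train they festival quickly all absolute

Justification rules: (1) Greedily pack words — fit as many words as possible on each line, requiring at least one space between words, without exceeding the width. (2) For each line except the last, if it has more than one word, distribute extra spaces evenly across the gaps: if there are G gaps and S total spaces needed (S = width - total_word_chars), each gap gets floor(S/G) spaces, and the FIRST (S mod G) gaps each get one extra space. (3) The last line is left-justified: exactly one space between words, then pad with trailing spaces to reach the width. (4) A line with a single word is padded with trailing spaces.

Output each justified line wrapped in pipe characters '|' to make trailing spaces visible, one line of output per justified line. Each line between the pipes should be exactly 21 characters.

Line 1: ['segment', 'small', 'if'] (min_width=16, slack=5)
Line 2: ['butter', 'no', 'laboratory'] (min_width=20, slack=1)
Line 3: ['train', 'they', 'festival'] (min_width=19, slack=2)
Line 4: ['quickly', 'all', 'absolute'] (min_width=20, slack=1)

Answer: |segment    small   if|
|butter  no laboratory|
|train  they  festival|
|quickly all absolute |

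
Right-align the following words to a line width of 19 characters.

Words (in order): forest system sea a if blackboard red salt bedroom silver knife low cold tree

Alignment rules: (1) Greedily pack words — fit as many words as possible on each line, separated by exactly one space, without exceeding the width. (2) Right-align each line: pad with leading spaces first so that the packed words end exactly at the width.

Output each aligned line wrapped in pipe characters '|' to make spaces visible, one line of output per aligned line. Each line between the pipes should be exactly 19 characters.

Answer: |forest system sea a|
|  if blackboard red|
|salt bedroom silver|
|knife low cold tree|

Derivation:
Line 1: ['forest', 'system', 'sea', 'a'] (min_width=19, slack=0)
Line 2: ['if', 'blackboard', 'red'] (min_width=17, slack=2)
Line 3: ['salt', 'bedroom', 'silver'] (min_width=19, slack=0)
Line 4: ['knife', 'low', 'cold', 'tree'] (min_width=19, slack=0)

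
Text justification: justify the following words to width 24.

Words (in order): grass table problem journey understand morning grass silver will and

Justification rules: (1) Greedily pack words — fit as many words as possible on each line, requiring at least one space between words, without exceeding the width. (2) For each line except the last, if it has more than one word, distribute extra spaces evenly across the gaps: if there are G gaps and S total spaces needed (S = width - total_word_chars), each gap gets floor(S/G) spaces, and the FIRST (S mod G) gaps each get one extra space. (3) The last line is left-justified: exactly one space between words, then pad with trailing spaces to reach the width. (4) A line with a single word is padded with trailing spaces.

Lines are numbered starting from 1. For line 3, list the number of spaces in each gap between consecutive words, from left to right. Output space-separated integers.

Line 1: ['grass', 'table', 'problem'] (min_width=19, slack=5)
Line 2: ['journey', 'understand'] (min_width=18, slack=6)
Line 3: ['morning', 'grass', 'silver'] (min_width=20, slack=4)
Line 4: ['will', 'and'] (min_width=8, slack=16)

Answer: 3 3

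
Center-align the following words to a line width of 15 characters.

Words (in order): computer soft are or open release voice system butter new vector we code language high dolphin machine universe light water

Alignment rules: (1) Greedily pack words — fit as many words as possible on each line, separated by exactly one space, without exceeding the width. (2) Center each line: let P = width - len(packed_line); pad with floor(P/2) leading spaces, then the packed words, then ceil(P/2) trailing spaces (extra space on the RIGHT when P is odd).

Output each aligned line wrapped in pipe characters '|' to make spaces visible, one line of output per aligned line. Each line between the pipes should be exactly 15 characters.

Answer: | computer soft |
|  are or open  |
| release voice |
| system butter |
| new vector we |
| code language |
| high dolphin  |
|    machine    |
|universe light |
|     water     |

Derivation:
Line 1: ['computer', 'soft'] (min_width=13, slack=2)
Line 2: ['are', 'or', 'open'] (min_width=11, slack=4)
Line 3: ['release', 'voice'] (min_width=13, slack=2)
Line 4: ['system', 'butter'] (min_width=13, slack=2)
Line 5: ['new', 'vector', 'we'] (min_width=13, slack=2)
Line 6: ['code', 'language'] (min_width=13, slack=2)
Line 7: ['high', 'dolphin'] (min_width=12, slack=3)
Line 8: ['machine'] (min_width=7, slack=8)
Line 9: ['universe', 'light'] (min_width=14, slack=1)
Line 10: ['water'] (min_width=5, slack=10)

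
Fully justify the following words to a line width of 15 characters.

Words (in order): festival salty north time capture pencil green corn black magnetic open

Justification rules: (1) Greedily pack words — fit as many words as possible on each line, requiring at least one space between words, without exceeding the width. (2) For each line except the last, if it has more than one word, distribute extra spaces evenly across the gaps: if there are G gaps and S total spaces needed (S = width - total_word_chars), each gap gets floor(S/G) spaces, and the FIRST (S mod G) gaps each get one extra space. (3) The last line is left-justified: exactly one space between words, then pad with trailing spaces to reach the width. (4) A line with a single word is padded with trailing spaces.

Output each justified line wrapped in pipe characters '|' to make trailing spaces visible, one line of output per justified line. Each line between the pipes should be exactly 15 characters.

Answer: |festival  salty|
|north      time|
|capture  pencil|
|green      corn|
|black  magnetic|
|open           |

Derivation:
Line 1: ['festival', 'salty'] (min_width=14, slack=1)
Line 2: ['north', 'time'] (min_width=10, slack=5)
Line 3: ['capture', 'pencil'] (min_width=14, slack=1)
Line 4: ['green', 'corn'] (min_width=10, slack=5)
Line 5: ['black', 'magnetic'] (min_width=14, slack=1)
Line 6: ['open'] (min_width=4, slack=11)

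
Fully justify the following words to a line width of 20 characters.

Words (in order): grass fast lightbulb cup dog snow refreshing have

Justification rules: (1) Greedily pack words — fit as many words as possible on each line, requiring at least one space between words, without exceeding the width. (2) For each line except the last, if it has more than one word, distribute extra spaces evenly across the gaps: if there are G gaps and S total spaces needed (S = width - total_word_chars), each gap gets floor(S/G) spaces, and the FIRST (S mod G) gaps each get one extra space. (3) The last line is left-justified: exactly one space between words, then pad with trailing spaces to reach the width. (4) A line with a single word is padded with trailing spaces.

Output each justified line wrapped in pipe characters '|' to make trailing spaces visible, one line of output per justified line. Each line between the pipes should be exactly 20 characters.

Line 1: ['grass', 'fast', 'lightbulb'] (min_width=20, slack=0)
Line 2: ['cup', 'dog', 'snow'] (min_width=12, slack=8)
Line 3: ['refreshing', 'have'] (min_width=15, slack=5)

Answer: |grass fast lightbulb|
|cup     dog     snow|
|refreshing have     |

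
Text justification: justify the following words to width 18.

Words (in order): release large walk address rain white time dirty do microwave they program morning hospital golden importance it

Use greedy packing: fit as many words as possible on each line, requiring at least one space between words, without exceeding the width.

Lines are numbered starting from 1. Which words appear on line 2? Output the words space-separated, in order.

Answer: address rain white

Derivation:
Line 1: ['release', 'large', 'walk'] (min_width=18, slack=0)
Line 2: ['address', 'rain', 'white'] (min_width=18, slack=0)
Line 3: ['time', 'dirty', 'do'] (min_width=13, slack=5)
Line 4: ['microwave', 'they'] (min_width=14, slack=4)
Line 5: ['program', 'morning'] (min_width=15, slack=3)
Line 6: ['hospital', 'golden'] (min_width=15, slack=3)
Line 7: ['importance', 'it'] (min_width=13, slack=5)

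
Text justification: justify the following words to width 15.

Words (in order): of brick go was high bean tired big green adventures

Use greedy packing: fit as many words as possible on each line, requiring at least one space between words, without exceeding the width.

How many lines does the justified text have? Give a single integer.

Line 1: ['of', 'brick', 'go', 'was'] (min_width=15, slack=0)
Line 2: ['high', 'bean', 'tired'] (min_width=15, slack=0)
Line 3: ['big', 'green'] (min_width=9, slack=6)
Line 4: ['adventures'] (min_width=10, slack=5)
Total lines: 4

Answer: 4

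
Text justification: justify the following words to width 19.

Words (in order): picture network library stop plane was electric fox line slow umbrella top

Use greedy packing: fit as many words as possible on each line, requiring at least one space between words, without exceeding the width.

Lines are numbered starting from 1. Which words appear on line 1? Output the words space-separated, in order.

Answer: picture network

Derivation:
Line 1: ['picture', 'network'] (min_width=15, slack=4)
Line 2: ['library', 'stop', 'plane'] (min_width=18, slack=1)
Line 3: ['was', 'electric', 'fox'] (min_width=16, slack=3)
Line 4: ['line', 'slow', 'umbrella'] (min_width=18, slack=1)
Line 5: ['top'] (min_width=3, slack=16)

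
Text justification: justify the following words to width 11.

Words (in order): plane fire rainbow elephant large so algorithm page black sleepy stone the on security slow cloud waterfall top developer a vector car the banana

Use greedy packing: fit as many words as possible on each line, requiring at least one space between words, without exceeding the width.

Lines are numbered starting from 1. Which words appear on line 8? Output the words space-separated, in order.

Line 1: ['plane', 'fire'] (min_width=10, slack=1)
Line 2: ['rainbow'] (min_width=7, slack=4)
Line 3: ['elephant'] (min_width=8, slack=3)
Line 4: ['large', 'so'] (min_width=8, slack=3)
Line 5: ['algorithm'] (min_width=9, slack=2)
Line 6: ['page', 'black'] (min_width=10, slack=1)
Line 7: ['sleepy'] (min_width=6, slack=5)
Line 8: ['stone', 'the'] (min_width=9, slack=2)
Line 9: ['on', 'security'] (min_width=11, slack=0)
Line 10: ['slow', 'cloud'] (min_width=10, slack=1)
Line 11: ['waterfall'] (min_width=9, slack=2)
Line 12: ['top'] (min_width=3, slack=8)
Line 13: ['developer', 'a'] (min_width=11, slack=0)
Line 14: ['vector', 'car'] (min_width=10, slack=1)
Line 15: ['the', 'banana'] (min_width=10, slack=1)

Answer: stone the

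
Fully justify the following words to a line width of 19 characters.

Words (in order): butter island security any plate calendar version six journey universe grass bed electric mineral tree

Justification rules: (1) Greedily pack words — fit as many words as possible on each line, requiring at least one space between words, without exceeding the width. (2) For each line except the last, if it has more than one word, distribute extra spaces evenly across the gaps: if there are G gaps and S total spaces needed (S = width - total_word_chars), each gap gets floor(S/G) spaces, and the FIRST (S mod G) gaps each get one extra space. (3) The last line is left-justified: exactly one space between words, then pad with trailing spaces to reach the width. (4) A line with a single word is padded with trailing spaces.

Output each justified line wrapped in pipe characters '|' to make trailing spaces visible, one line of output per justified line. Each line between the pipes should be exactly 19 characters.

Answer: |butter       island|
|security  any plate|
|calendar    version|
|six         journey|
|universe  grass bed|
|electric    mineral|
|tree               |

Derivation:
Line 1: ['butter', 'island'] (min_width=13, slack=6)
Line 2: ['security', 'any', 'plate'] (min_width=18, slack=1)
Line 3: ['calendar', 'version'] (min_width=16, slack=3)
Line 4: ['six', 'journey'] (min_width=11, slack=8)
Line 5: ['universe', 'grass', 'bed'] (min_width=18, slack=1)
Line 6: ['electric', 'mineral'] (min_width=16, slack=3)
Line 7: ['tree'] (min_width=4, slack=15)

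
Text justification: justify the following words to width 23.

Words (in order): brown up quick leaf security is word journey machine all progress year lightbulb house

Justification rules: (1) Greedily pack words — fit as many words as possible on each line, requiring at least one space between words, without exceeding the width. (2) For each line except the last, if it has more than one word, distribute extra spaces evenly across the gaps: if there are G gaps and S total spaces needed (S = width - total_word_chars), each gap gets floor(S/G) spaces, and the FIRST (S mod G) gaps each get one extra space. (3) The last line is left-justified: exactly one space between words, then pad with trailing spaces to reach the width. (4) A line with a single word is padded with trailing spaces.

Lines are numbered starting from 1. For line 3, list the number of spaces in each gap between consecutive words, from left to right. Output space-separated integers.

Line 1: ['brown', 'up', 'quick', 'leaf'] (min_width=19, slack=4)
Line 2: ['security', 'is', 'word'] (min_width=16, slack=7)
Line 3: ['journey', 'machine', 'all'] (min_width=19, slack=4)
Line 4: ['progress', 'year', 'lightbulb'] (min_width=23, slack=0)
Line 5: ['house'] (min_width=5, slack=18)

Answer: 3 3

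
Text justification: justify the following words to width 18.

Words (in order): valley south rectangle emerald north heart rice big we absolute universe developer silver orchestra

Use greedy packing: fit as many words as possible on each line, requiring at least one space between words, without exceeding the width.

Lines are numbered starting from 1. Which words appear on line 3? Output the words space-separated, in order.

Answer: north heart rice

Derivation:
Line 1: ['valley', 'south'] (min_width=12, slack=6)
Line 2: ['rectangle', 'emerald'] (min_width=17, slack=1)
Line 3: ['north', 'heart', 'rice'] (min_width=16, slack=2)
Line 4: ['big', 'we', 'absolute'] (min_width=15, slack=3)
Line 5: ['universe', 'developer'] (min_width=18, slack=0)
Line 6: ['silver', 'orchestra'] (min_width=16, slack=2)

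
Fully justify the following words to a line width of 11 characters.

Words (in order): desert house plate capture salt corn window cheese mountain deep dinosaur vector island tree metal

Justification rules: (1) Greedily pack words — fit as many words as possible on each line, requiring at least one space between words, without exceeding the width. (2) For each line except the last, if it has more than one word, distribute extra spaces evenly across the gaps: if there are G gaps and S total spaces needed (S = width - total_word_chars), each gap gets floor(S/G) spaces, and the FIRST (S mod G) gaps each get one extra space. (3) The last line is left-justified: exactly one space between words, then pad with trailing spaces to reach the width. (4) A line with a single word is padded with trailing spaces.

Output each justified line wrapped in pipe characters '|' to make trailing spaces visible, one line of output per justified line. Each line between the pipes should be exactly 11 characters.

Answer: |desert     |
|house plate|
|capture    |
|salt   corn|
|window     |
|cheese     |
|mountain   |
|deep       |
|dinosaur   |
|vector     |
|island tree|
|metal      |

Derivation:
Line 1: ['desert'] (min_width=6, slack=5)
Line 2: ['house', 'plate'] (min_width=11, slack=0)
Line 3: ['capture'] (min_width=7, slack=4)
Line 4: ['salt', 'corn'] (min_width=9, slack=2)
Line 5: ['window'] (min_width=6, slack=5)
Line 6: ['cheese'] (min_width=6, slack=5)
Line 7: ['mountain'] (min_width=8, slack=3)
Line 8: ['deep'] (min_width=4, slack=7)
Line 9: ['dinosaur'] (min_width=8, slack=3)
Line 10: ['vector'] (min_width=6, slack=5)
Line 11: ['island', 'tree'] (min_width=11, slack=0)
Line 12: ['metal'] (min_width=5, slack=6)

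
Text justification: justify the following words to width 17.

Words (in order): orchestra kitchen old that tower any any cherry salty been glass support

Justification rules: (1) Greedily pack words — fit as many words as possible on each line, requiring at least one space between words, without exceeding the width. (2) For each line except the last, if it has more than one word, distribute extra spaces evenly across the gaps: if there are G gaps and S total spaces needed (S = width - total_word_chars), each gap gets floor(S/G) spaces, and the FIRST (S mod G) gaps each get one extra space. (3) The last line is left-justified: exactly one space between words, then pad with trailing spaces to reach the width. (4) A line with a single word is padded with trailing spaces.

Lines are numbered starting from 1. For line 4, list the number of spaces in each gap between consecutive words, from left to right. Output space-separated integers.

Line 1: ['orchestra', 'kitchen'] (min_width=17, slack=0)
Line 2: ['old', 'that', 'tower'] (min_width=14, slack=3)
Line 3: ['any', 'any', 'cherry'] (min_width=14, slack=3)
Line 4: ['salty', 'been', 'glass'] (min_width=16, slack=1)
Line 5: ['support'] (min_width=7, slack=10)

Answer: 2 1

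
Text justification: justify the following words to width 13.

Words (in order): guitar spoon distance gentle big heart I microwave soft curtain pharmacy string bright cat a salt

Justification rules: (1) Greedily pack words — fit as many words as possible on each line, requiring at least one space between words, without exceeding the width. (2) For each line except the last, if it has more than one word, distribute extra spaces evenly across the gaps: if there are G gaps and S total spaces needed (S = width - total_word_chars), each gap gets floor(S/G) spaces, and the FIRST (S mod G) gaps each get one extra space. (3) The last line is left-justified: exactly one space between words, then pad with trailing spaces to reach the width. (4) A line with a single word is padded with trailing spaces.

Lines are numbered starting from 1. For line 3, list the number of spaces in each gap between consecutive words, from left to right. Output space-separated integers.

Answer: 4

Derivation:
Line 1: ['guitar', 'spoon'] (min_width=12, slack=1)
Line 2: ['distance'] (min_width=8, slack=5)
Line 3: ['gentle', 'big'] (min_width=10, slack=3)
Line 4: ['heart', 'I'] (min_width=7, slack=6)
Line 5: ['microwave'] (min_width=9, slack=4)
Line 6: ['soft', 'curtain'] (min_width=12, slack=1)
Line 7: ['pharmacy'] (min_width=8, slack=5)
Line 8: ['string', 'bright'] (min_width=13, slack=0)
Line 9: ['cat', 'a', 'salt'] (min_width=10, slack=3)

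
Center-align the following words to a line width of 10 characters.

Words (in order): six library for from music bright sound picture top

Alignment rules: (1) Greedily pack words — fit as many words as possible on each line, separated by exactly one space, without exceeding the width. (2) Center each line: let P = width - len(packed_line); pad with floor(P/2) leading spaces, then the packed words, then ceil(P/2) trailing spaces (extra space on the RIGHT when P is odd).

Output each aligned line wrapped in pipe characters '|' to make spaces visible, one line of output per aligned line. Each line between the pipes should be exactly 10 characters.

Answer: |   six    |
| library  |
| for from |
|  music   |
|  bright  |
|  sound   |
| picture  |
|   top    |

Derivation:
Line 1: ['six'] (min_width=3, slack=7)
Line 2: ['library'] (min_width=7, slack=3)
Line 3: ['for', 'from'] (min_width=8, slack=2)
Line 4: ['music'] (min_width=5, slack=5)
Line 5: ['bright'] (min_width=6, slack=4)
Line 6: ['sound'] (min_width=5, slack=5)
Line 7: ['picture'] (min_width=7, slack=3)
Line 8: ['top'] (min_width=3, slack=7)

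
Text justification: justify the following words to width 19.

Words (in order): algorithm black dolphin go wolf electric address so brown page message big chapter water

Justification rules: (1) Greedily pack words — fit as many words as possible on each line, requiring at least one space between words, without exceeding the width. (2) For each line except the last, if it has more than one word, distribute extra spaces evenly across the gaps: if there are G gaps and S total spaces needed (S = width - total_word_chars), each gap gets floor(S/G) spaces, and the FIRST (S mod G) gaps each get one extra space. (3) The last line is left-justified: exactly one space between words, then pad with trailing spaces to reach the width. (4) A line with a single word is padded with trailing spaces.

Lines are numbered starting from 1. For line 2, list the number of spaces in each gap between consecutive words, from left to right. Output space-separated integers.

Answer: 3 3

Derivation:
Line 1: ['algorithm', 'black'] (min_width=15, slack=4)
Line 2: ['dolphin', 'go', 'wolf'] (min_width=15, slack=4)
Line 3: ['electric', 'address', 'so'] (min_width=19, slack=0)
Line 4: ['brown', 'page', 'message'] (min_width=18, slack=1)
Line 5: ['big', 'chapter', 'water'] (min_width=17, slack=2)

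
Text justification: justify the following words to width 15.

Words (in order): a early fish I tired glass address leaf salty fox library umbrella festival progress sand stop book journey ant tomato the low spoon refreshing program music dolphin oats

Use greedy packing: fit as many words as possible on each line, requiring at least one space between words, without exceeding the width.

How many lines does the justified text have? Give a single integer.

Line 1: ['a', 'early', 'fish', 'I'] (min_width=14, slack=1)
Line 2: ['tired', 'glass'] (min_width=11, slack=4)
Line 3: ['address', 'leaf'] (min_width=12, slack=3)
Line 4: ['salty', 'fox'] (min_width=9, slack=6)
Line 5: ['library'] (min_width=7, slack=8)
Line 6: ['umbrella'] (min_width=8, slack=7)
Line 7: ['festival'] (min_width=8, slack=7)
Line 8: ['progress', 'sand'] (min_width=13, slack=2)
Line 9: ['stop', 'book'] (min_width=9, slack=6)
Line 10: ['journey', 'ant'] (min_width=11, slack=4)
Line 11: ['tomato', 'the', 'low'] (min_width=14, slack=1)
Line 12: ['spoon'] (min_width=5, slack=10)
Line 13: ['refreshing'] (min_width=10, slack=5)
Line 14: ['program', 'music'] (min_width=13, slack=2)
Line 15: ['dolphin', 'oats'] (min_width=12, slack=3)
Total lines: 15

Answer: 15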